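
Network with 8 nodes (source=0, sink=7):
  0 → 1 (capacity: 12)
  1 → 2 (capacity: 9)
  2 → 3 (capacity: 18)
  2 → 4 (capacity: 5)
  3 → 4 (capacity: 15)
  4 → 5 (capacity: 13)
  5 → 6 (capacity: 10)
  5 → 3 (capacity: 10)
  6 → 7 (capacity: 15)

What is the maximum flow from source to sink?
Maximum flow = 9

Max flow: 9

Flow assignment:
  0 → 1: 9/12
  1 → 2: 9/9
  2 → 3: 4/18
  2 → 4: 5/5
  3 → 4: 4/15
  4 → 5: 9/13
  5 → 6: 9/10
  6 → 7: 9/15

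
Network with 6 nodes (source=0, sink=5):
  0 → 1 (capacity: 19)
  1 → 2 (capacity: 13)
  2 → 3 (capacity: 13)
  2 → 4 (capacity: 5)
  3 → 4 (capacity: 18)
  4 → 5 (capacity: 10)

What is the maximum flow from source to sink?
Maximum flow = 10

Max flow: 10

Flow assignment:
  0 → 1: 10/19
  1 → 2: 10/13
  2 → 3: 5/13
  2 → 4: 5/5
  3 → 4: 5/18
  4 → 5: 10/10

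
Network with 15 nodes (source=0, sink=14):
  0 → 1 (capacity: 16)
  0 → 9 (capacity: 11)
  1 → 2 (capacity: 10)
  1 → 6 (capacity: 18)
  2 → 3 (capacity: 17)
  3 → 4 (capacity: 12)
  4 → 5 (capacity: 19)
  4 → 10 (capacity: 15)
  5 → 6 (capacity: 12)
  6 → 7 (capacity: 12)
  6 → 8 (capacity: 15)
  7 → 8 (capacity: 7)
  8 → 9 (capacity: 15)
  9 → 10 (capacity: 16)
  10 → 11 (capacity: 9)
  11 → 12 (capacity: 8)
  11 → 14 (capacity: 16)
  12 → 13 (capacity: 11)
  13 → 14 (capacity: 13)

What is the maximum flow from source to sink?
Maximum flow = 9

Max flow: 9

Flow assignment:
  0 → 1: 6/16
  0 → 9: 3/11
  1 → 6: 6/18
  6 → 8: 6/15
  8 → 9: 6/15
  9 → 10: 9/16
  10 → 11: 9/9
  11 → 14: 9/16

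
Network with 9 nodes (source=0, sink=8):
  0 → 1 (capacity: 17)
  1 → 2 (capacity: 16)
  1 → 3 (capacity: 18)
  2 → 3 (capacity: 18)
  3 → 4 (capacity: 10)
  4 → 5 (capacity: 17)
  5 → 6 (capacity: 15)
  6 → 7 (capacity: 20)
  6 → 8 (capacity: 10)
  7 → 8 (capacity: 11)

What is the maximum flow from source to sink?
Maximum flow = 10

Max flow: 10

Flow assignment:
  0 → 1: 10/17
  1 → 3: 10/18
  3 → 4: 10/10
  4 → 5: 10/17
  5 → 6: 10/15
  6 → 8: 10/10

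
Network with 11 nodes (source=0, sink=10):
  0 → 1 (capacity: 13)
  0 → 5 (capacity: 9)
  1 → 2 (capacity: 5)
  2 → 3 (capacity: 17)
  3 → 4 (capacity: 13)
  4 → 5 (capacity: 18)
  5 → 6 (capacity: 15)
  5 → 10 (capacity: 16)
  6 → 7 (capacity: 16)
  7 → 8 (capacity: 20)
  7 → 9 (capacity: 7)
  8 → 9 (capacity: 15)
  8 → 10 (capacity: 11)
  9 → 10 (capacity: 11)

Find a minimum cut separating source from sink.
Min cut value = 14, edges: (0,5), (1,2)

Min cut value: 14
Partition: S = [0, 1], T = [2, 3, 4, 5, 6, 7, 8, 9, 10]
Cut edges: (0,5), (1,2)

By max-flow min-cut theorem, max flow = min cut = 14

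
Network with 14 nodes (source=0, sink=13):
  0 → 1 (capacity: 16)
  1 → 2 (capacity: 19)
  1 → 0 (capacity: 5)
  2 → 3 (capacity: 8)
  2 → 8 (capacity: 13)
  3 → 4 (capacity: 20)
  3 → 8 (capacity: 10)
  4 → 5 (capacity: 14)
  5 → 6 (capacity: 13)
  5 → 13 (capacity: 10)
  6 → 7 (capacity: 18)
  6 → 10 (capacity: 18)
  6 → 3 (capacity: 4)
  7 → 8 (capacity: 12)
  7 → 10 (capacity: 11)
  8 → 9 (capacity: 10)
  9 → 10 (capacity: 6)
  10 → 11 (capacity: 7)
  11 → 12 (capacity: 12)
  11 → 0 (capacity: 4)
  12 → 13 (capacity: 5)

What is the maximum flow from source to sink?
Maximum flow = 13

Max flow: 13

Flow assignment:
  0 → 1: 14/16
  1 → 2: 14/19
  2 → 3: 8/8
  2 → 8: 6/13
  3 → 4: 8/20
  4 → 5: 8/14
  5 → 13: 8/10
  8 → 9: 6/10
  9 → 10: 6/6
  10 → 11: 6/7
  11 → 12: 5/12
  11 → 0: 1/4
  12 → 13: 5/5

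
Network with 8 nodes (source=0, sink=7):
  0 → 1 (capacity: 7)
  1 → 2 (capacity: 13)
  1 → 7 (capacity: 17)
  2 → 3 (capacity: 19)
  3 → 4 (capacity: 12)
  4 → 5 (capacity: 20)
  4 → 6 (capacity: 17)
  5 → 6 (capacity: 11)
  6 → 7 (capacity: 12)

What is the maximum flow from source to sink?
Maximum flow = 7

Max flow: 7

Flow assignment:
  0 → 1: 7/7
  1 → 7: 7/17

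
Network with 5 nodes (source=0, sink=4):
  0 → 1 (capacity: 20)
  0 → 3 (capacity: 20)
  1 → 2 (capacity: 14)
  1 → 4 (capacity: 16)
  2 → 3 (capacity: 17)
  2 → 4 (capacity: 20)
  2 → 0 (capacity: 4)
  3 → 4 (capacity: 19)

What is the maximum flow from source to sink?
Maximum flow = 39

Max flow: 39

Flow assignment:
  0 → 1: 20/20
  0 → 3: 19/20
  1 → 2: 4/14
  1 → 4: 16/16
  2 → 4: 4/20
  3 → 4: 19/19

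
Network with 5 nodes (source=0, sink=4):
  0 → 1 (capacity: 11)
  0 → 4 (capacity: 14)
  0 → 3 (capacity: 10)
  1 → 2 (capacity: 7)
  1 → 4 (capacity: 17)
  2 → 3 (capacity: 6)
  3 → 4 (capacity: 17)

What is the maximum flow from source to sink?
Maximum flow = 35

Max flow: 35

Flow assignment:
  0 → 1: 11/11
  0 → 4: 14/14
  0 → 3: 10/10
  1 → 4: 11/17
  3 → 4: 10/17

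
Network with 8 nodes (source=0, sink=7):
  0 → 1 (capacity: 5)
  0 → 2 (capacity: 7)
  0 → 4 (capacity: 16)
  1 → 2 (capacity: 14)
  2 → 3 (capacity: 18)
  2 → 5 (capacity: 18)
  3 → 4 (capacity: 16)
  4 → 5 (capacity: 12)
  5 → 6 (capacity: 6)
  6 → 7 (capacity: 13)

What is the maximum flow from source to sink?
Maximum flow = 6

Max flow: 6

Flow assignment:
  0 → 4: 6/16
  4 → 5: 6/12
  5 → 6: 6/6
  6 → 7: 6/13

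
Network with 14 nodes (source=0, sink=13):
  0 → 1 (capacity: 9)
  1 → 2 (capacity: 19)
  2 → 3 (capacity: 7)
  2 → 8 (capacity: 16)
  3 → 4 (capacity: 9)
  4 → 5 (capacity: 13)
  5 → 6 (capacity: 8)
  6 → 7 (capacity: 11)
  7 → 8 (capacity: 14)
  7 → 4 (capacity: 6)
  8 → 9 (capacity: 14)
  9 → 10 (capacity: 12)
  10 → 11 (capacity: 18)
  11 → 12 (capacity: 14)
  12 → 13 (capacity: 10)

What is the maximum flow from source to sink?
Maximum flow = 9

Max flow: 9

Flow assignment:
  0 → 1: 9/9
  1 → 2: 9/19
  2 → 8: 9/16
  8 → 9: 9/14
  9 → 10: 9/12
  10 → 11: 9/18
  11 → 12: 9/14
  12 → 13: 9/10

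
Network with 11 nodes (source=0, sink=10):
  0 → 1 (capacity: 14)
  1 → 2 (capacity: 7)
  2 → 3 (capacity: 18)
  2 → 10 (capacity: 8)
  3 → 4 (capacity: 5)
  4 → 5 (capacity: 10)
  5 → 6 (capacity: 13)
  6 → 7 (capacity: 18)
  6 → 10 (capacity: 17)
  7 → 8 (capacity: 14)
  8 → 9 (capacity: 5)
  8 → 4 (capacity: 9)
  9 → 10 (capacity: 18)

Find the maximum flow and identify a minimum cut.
Max flow = 7, Min cut edges: (1,2)

Maximum flow: 7
Minimum cut: (1,2)
Partition: S = [0, 1], T = [2, 3, 4, 5, 6, 7, 8, 9, 10]

Max-flow min-cut theorem verified: both equal 7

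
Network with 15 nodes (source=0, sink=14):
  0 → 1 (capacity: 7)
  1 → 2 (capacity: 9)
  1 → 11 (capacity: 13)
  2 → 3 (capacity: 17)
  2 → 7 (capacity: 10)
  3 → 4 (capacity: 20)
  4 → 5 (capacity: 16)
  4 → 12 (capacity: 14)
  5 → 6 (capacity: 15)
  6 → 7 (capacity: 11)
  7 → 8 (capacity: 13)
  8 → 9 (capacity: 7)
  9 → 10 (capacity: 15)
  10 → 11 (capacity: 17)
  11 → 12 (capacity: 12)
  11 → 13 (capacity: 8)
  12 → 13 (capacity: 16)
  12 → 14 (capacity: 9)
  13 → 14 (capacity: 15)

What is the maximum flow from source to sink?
Maximum flow = 7

Max flow: 7

Flow assignment:
  0 → 1: 7/7
  1 → 11: 7/13
  11 → 12: 7/12
  12 → 14: 7/9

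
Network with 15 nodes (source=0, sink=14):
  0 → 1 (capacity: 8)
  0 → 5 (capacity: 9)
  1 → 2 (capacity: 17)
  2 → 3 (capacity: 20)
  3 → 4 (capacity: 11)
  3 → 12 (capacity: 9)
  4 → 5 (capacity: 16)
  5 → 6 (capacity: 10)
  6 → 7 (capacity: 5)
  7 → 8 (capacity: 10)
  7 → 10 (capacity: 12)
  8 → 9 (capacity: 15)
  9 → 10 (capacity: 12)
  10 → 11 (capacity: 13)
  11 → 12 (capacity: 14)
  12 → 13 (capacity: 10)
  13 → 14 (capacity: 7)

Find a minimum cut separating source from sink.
Min cut value = 7, edges: (13,14)

Min cut value: 7
Partition: S = [0, 1, 2, 3, 4, 5, 6, 7, 8, 9, 10, 11, 12, 13], T = [14]
Cut edges: (13,14)

By max-flow min-cut theorem, max flow = min cut = 7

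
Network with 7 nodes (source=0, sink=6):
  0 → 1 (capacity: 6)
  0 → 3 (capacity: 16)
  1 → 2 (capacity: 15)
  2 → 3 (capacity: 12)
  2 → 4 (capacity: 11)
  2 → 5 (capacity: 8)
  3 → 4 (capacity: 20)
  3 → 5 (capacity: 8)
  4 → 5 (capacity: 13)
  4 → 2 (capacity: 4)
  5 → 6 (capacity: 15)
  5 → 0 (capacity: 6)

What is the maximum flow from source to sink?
Maximum flow = 15

Max flow: 15

Flow assignment:
  0 → 1: 6/6
  0 → 3: 15/16
  1 → 2: 6/15
  2 → 5: 6/8
  3 → 4: 8/20
  3 → 5: 7/8
  4 → 5: 8/13
  5 → 6: 15/15
  5 → 0: 6/6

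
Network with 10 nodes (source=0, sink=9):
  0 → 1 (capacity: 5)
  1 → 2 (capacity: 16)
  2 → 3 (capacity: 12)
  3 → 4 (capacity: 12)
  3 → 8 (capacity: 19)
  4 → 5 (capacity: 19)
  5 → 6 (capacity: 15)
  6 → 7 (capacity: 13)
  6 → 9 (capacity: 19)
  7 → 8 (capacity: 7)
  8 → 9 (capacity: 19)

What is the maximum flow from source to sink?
Maximum flow = 5

Max flow: 5

Flow assignment:
  0 → 1: 5/5
  1 → 2: 5/16
  2 → 3: 5/12
  3 → 8: 5/19
  8 → 9: 5/19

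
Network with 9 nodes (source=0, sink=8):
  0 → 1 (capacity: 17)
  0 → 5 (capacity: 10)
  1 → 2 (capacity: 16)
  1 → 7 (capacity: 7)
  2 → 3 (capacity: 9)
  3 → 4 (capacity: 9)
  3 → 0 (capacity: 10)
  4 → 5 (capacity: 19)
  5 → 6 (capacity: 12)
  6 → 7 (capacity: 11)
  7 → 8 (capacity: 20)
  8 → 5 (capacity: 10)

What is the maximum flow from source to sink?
Maximum flow = 18

Max flow: 18

Flow assignment:
  0 → 1: 16/17
  0 → 5: 2/10
  1 → 2: 9/16
  1 → 7: 7/7
  2 → 3: 9/9
  3 → 4: 9/9
  4 → 5: 9/19
  5 → 6: 11/12
  6 → 7: 11/11
  7 → 8: 18/20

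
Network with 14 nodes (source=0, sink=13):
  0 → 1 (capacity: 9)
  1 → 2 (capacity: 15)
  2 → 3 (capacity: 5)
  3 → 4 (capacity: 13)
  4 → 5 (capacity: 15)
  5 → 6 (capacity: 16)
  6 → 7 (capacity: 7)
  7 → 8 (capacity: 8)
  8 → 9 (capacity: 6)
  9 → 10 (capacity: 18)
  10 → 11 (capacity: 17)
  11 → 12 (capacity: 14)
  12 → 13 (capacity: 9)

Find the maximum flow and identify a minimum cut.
Max flow = 5, Min cut edges: (2,3)

Maximum flow: 5
Minimum cut: (2,3)
Partition: S = [0, 1, 2], T = [3, 4, 5, 6, 7, 8, 9, 10, 11, 12, 13]

Max-flow min-cut theorem verified: both equal 5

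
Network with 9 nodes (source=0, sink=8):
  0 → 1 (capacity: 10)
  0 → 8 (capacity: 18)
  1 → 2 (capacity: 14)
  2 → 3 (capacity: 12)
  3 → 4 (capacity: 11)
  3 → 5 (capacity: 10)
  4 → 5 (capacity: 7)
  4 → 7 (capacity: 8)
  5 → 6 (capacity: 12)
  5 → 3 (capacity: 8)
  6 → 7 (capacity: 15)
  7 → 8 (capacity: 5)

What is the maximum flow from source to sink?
Maximum flow = 23

Max flow: 23

Flow assignment:
  0 → 1: 5/10
  0 → 8: 18/18
  1 → 2: 5/14
  2 → 3: 5/12
  3 → 4: 5/11
  4 → 7: 5/8
  7 → 8: 5/5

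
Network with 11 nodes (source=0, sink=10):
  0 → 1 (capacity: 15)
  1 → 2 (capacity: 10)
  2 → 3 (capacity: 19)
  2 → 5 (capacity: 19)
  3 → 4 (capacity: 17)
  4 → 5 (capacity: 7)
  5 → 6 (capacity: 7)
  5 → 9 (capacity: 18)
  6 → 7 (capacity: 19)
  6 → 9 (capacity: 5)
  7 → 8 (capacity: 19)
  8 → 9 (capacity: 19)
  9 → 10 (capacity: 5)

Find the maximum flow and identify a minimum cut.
Max flow = 5, Min cut edges: (9,10)

Maximum flow: 5
Minimum cut: (9,10)
Partition: S = [0, 1, 2, 3, 4, 5, 6, 7, 8, 9], T = [10]

Max-flow min-cut theorem verified: both equal 5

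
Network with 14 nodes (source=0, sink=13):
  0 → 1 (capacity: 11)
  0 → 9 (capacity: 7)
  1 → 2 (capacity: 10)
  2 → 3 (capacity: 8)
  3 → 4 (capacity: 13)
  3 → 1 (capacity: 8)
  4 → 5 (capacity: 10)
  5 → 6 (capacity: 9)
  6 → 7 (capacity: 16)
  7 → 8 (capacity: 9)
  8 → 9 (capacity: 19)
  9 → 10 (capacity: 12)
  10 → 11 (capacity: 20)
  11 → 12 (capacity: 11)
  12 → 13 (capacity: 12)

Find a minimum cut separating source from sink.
Min cut value = 11, edges: (11,12)

Min cut value: 11
Partition: S = [0, 1, 2, 3, 4, 5, 6, 7, 8, 9, 10, 11], T = [12, 13]
Cut edges: (11,12)

By max-flow min-cut theorem, max flow = min cut = 11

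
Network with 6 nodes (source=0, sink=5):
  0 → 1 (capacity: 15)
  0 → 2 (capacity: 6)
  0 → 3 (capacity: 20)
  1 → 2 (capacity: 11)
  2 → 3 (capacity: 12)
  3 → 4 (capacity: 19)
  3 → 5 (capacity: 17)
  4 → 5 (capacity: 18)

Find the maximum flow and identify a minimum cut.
Max flow = 32, Min cut edges: (0,3), (2,3)

Maximum flow: 32
Minimum cut: (0,3), (2,3)
Partition: S = [0, 1, 2], T = [3, 4, 5]

Max-flow min-cut theorem verified: both equal 32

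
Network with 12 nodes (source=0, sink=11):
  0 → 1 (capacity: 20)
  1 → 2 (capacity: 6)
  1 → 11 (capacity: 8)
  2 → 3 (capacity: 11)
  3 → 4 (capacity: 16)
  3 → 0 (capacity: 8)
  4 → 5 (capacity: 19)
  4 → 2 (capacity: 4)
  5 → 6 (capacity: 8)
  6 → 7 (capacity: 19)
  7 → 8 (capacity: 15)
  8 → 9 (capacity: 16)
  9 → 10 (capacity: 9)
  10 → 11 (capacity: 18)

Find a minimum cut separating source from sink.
Min cut value = 14, edges: (1,2), (1,11)

Min cut value: 14
Partition: S = [0, 1], T = [2, 3, 4, 5, 6, 7, 8, 9, 10, 11]
Cut edges: (1,2), (1,11)

By max-flow min-cut theorem, max flow = min cut = 14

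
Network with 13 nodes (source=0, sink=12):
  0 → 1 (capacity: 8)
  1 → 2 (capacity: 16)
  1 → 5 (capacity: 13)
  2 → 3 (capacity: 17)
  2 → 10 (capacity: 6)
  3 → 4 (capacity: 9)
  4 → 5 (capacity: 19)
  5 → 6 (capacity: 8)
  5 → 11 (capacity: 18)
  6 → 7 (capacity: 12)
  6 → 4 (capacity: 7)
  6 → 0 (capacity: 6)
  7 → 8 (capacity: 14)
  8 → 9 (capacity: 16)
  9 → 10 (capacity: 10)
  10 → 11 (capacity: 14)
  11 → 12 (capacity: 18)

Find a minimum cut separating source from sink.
Min cut value = 8, edges: (0,1)

Min cut value: 8
Partition: S = [0], T = [1, 2, 3, 4, 5, 6, 7, 8, 9, 10, 11, 12]
Cut edges: (0,1)

By max-flow min-cut theorem, max flow = min cut = 8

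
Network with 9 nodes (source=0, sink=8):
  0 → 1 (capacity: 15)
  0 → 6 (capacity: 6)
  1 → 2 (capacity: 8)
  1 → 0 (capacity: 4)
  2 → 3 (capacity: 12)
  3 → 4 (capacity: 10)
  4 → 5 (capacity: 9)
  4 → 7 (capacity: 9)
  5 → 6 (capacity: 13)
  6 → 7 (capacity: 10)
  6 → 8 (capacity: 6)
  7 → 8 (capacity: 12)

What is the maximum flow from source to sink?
Maximum flow = 14

Max flow: 14

Flow assignment:
  0 → 1: 8/15
  0 → 6: 6/6
  1 → 2: 8/8
  2 → 3: 8/12
  3 → 4: 8/10
  4 → 7: 8/9
  6 → 8: 6/6
  7 → 8: 8/12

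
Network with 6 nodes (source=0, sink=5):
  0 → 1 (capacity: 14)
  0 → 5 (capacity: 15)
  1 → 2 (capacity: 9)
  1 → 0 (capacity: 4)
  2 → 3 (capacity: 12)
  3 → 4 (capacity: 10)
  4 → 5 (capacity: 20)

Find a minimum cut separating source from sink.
Min cut value = 24, edges: (0,5), (1,2)

Min cut value: 24
Partition: S = [0, 1], T = [2, 3, 4, 5]
Cut edges: (0,5), (1,2)

By max-flow min-cut theorem, max flow = min cut = 24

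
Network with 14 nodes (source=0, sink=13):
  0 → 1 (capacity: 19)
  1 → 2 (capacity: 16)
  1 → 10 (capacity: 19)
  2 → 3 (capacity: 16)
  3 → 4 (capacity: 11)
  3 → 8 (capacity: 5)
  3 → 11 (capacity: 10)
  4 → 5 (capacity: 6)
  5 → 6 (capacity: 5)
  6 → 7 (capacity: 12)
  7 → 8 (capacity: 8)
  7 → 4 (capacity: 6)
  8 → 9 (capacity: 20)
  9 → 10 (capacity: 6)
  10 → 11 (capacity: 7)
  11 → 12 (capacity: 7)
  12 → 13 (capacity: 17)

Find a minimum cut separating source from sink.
Min cut value = 7, edges: (11,12)

Min cut value: 7
Partition: S = [0, 1, 2, 3, 4, 5, 6, 7, 8, 9, 10, 11], T = [12, 13]
Cut edges: (11,12)

By max-flow min-cut theorem, max flow = min cut = 7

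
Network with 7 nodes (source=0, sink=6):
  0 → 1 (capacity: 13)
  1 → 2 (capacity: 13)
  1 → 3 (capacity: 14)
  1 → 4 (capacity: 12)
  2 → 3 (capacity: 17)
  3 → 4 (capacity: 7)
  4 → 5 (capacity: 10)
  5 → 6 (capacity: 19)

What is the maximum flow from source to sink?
Maximum flow = 10

Max flow: 10

Flow assignment:
  0 → 1: 10/13
  1 → 4: 10/12
  4 → 5: 10/10
  5 → 6: 10/19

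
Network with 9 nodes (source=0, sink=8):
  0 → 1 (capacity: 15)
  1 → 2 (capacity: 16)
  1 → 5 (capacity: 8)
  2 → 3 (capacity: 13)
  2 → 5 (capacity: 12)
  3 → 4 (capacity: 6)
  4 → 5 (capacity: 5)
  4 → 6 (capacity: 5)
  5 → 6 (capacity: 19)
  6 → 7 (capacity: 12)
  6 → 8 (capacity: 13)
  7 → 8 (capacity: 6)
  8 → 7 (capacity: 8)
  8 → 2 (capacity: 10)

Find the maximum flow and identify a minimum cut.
Max flow = 15, Min cut edges: (0,1)

Maximum flow: 15
Minimum cut: (0,1)
Partition: S = [0], T = [1, 2, 3, 4, 5, 6, 7, 8]

Max-flow min-cut theorem verified: both equal 15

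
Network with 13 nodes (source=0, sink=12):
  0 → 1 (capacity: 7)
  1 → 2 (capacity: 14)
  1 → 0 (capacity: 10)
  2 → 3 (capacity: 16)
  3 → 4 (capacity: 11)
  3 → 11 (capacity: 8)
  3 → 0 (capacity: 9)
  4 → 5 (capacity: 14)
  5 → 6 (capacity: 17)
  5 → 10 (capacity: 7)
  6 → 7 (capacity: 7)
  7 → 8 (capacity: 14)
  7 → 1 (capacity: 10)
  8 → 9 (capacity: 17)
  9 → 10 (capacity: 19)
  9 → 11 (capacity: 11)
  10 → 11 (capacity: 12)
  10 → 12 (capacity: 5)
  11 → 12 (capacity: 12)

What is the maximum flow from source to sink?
Maximum flow = 7

Max flow: 7

Flow assignment:
  0 → 1: 7/7
  1 → 2: 7/14
  2 → 3: 7/16
  3 → 11: 7/8
  11 → 12: 7/12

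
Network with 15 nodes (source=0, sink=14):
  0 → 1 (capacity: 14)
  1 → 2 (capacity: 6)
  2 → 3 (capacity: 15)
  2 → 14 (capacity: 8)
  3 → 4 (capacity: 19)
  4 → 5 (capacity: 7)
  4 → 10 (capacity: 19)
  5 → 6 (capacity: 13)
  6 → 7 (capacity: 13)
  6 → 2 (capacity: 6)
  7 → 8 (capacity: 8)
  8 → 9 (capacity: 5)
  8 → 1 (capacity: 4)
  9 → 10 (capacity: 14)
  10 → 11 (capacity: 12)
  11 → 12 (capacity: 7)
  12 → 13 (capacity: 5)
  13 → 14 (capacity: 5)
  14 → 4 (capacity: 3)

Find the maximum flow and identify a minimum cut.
Max flow = 6, Min cut edges: (1,2)

Maximum flow: 6
Minimum cut: (1,2)
Partition: S = [0, 1], T = [2, 3, 4, 5, 6, 7, 8, 9, 10, 11, 12, 13, 14]

Max-flow min-cut theorem verified: both equal 6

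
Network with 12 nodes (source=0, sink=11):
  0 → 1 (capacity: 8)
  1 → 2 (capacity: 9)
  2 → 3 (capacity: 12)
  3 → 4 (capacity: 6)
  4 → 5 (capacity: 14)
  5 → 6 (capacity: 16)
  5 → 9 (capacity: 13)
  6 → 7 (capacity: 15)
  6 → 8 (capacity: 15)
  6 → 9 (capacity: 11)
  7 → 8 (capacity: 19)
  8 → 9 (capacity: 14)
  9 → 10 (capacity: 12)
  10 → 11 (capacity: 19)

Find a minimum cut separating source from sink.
Min cut value = 6, edges: (3,4)

Min cut value: 6
Partition: S = [0, 1, 2, 3], T = [4, 5, 6, 7, 8, 9, 10, 11]
Cut edges: (3,4)

By max-flow min-cut theorem, max flow = min cut = 6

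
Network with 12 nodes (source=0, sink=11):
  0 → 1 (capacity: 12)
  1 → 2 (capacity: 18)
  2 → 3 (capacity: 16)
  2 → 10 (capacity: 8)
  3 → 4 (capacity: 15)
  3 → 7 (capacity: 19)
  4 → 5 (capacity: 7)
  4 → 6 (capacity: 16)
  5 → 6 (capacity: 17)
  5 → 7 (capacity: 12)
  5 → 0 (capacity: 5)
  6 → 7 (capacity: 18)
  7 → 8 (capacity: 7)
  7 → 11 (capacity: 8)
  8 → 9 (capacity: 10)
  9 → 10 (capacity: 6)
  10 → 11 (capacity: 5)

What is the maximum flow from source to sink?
Maximum flow = 12

Max flow: 12

Flow assignment:
  0 → 1: 12/12
  1 → 2: 12/18
  2 → 3: 7/16
  2 → 10: 5/8
  3 → 7: 7/19
  7 → 11: 7/8
  10 → 11: 5/5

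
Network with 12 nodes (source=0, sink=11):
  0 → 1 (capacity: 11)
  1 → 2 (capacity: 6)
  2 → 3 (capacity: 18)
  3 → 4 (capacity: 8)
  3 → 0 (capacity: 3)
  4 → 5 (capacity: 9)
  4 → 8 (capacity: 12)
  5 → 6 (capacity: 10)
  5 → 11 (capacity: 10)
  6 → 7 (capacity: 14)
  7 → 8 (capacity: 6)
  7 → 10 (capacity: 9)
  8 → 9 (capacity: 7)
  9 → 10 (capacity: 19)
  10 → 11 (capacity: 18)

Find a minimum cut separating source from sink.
Min cut value = 6, edges: (1,2)

Min cut value: 6
Partition: S = [0, 1], T = [2, 3, 4, 5, 6, 7, 8, 9, 10, 11]
Cut edges: (1,2)

By max-flow min-cut theorem, max flow = min cut = 6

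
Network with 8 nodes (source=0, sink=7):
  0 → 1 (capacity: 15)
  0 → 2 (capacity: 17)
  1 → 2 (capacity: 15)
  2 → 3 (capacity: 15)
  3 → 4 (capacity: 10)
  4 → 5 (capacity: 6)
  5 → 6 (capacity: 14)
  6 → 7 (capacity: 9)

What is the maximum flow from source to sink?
Maximum flow = 6

Max flow: 6

Flow assignment:
  0 → 1: 6/15
  1 → 2: 6/15
  2 → 3: 6/15
  3 → 4: 6/10
  4 → 5: 6/6
  5 → 6: 6/14
  6 → 7: 6/9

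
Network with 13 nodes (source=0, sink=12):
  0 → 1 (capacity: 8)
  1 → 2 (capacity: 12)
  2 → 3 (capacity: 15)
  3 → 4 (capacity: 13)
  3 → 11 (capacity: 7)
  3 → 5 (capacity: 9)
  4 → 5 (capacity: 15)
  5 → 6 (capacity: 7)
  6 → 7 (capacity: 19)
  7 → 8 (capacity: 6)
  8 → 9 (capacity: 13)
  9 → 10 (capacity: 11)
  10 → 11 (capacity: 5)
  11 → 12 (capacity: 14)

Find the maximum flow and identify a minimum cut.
Max flow = 8, Min cut edges: (0,1)

Maximum flow: 8
Minimum cut: (0,1)
Partition: S = [0], T = [1, 2, 3, 4, 5, 6, 7, 8, 9, 10, 11, 12]

Max-flow min-cut theorem verified: both equal 8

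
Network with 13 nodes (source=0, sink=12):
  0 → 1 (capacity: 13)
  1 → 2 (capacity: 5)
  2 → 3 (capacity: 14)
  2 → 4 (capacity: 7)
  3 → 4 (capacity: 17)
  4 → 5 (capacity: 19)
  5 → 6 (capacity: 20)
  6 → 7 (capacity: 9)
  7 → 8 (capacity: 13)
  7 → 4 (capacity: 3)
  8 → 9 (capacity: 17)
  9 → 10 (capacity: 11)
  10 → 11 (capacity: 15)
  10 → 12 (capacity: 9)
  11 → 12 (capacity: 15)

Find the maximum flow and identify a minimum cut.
Max flow = 5, Min cut edges: (1,2)

Maximum flow: 5
Minimum cut: (1,2)
Partition: S = [0, 1], T = [2, 3, 4, 5, 6, 7, 8, 9, 10, 11, 12]

Max-flow min-cut theorem verified: both equal 5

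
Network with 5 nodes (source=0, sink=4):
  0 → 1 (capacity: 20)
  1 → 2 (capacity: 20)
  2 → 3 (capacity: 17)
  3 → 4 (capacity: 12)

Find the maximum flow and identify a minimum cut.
Max flow = 12, Min cut edges: (3,4)

Maximum flow: 12
Minimum cut: (3,4)
Partition: S = [0, 1, 2, 3], T = [4]

Max-flow min-cut theorem verified: both equal 12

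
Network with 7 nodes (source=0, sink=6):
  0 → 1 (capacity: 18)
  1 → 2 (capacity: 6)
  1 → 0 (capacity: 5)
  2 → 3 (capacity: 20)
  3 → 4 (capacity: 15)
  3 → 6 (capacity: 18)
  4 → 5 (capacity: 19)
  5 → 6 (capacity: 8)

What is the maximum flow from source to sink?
Maximum flow = 6

Max flow: 6

Flow assignment:
  0 → 1: 6/18
  1 → 2: 6/6
  2 → 3: 6/20
  3 → 6: 6/18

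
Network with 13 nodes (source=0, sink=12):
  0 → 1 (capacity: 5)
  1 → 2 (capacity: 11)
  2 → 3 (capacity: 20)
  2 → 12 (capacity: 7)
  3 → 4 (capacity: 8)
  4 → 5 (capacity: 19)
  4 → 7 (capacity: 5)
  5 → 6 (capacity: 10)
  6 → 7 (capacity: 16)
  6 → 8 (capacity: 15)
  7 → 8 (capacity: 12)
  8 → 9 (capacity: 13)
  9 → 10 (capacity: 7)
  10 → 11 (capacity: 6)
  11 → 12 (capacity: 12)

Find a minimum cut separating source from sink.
Min cut value = 5, edges: (0,1)

Min cut value: 5
Partition: S = [0], T = [1, 2, 3, 4, 5, 6, 7, 8, 9, 10, 11, 12]
Cut edges: (0,1)

By max-flow min-cut theorem, max flow = min cut = 5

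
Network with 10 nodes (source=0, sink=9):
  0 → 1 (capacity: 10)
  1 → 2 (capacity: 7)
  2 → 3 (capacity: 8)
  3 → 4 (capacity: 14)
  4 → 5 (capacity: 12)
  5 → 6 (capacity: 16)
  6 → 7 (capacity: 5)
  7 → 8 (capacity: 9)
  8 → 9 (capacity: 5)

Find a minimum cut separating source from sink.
Min cut value = 5, edges: (8,9)

Min cut value: 5
Partition: S = [0, 1, 2, 3, 4, 5, 6, 7, 8], T = [9]
Cut edges: (8,9)

By max-flow min-cut theorem, max flow = min cut = 5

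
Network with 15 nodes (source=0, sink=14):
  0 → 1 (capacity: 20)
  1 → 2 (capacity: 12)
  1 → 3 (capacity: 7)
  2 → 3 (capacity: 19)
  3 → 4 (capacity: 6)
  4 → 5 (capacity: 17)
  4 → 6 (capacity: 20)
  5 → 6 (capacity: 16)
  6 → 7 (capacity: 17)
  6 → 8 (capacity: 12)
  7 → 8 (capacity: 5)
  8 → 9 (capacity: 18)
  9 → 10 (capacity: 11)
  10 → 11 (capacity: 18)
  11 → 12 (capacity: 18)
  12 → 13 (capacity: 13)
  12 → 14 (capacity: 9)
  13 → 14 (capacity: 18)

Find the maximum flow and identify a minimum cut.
Max flow = 6, Min cut edges: (3,4)

Maximum flow: 6
Minimum cut: (3,4)
Partition: S = [0, 1, 2, 3], T = [4, 5, 6, 7, 8, 9, 10, 11, 12, 13, 14]

Max-flow min-cut theorem verified: both equal 6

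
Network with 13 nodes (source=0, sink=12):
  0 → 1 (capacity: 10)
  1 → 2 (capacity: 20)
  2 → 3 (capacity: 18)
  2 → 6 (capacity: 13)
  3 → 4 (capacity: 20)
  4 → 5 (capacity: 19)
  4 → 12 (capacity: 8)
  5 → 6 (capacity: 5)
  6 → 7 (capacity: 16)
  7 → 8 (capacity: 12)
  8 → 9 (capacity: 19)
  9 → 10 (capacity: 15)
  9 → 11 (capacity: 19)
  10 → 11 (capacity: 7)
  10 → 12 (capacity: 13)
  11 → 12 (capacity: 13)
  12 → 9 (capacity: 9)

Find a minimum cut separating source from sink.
Min cut value = 10, edges: (0,1)

Min cut value: 10
Partition: S = [0], T = [1, 2, 3, 4, 5, 6, 7, 8, 9, 10, 11, 12]
Cut edges: (0,1)

By max-flow min-cut theorem, max flow = min cut = 10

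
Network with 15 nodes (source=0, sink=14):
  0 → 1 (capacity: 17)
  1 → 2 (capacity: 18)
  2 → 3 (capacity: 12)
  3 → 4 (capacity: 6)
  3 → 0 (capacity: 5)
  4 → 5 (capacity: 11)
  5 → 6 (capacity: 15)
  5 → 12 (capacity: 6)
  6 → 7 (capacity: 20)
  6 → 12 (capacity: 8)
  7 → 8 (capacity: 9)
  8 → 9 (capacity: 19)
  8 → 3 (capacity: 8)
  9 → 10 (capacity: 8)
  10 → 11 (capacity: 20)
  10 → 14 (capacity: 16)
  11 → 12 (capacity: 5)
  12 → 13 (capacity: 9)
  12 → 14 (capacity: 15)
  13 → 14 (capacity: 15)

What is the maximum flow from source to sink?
Maximum flow = 6

Max flow: 6

Flow assignment:
  0 → 1: 11/17
  1 → 2: 11/18
  2 → 3: 11/12
  3 → 4: 6/6
  3 → 0: 5/5
  4 → 5: 6/11
  5 → 12: 6/6
  12 → 14: 6/15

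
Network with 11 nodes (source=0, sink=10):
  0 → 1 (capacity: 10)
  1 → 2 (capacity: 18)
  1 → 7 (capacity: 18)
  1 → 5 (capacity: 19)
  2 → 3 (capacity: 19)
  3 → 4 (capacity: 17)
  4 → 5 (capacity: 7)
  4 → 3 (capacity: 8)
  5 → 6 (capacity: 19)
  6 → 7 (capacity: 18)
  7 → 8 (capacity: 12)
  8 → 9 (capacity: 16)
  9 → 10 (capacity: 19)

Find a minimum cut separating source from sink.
Min cut value = 10, edges: (0,1)

Min cut value: 10
Partition: S = [0], T = [1, 2, 3, 4, 5, 6, 7, 8, 9, 10]
Cut edges: (0,1)

By max-flow min-cut theorem, max flow = min cut = 10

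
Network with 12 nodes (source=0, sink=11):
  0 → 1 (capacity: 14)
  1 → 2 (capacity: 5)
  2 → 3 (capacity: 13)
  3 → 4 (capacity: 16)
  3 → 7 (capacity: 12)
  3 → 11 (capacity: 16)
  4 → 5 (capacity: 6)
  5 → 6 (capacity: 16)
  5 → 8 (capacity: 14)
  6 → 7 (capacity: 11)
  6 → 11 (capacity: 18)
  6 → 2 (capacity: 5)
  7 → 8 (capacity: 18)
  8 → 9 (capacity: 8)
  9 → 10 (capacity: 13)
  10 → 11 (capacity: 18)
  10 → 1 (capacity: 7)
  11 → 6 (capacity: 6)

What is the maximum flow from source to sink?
Maximum flow = 5

Max flow: 5

Flow assignment:
  0 → 1: 5/14
  1 → 2: 5/5
  2 → 3: 5/13
  3 → 11: 5/16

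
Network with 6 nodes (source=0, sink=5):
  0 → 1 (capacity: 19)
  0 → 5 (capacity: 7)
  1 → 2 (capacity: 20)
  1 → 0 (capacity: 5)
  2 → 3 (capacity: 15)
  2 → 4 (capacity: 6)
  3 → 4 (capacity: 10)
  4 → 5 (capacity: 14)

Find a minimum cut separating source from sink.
Min cut value = 21, edges: (0,5), (4,5)

Min cut value: 21
Partition: S = [0, 1, 2, 3, 4], T = [5]
Cut edges: (0,5), (4,5)

By max-flow min-cut theorem, max flow = min cut = 21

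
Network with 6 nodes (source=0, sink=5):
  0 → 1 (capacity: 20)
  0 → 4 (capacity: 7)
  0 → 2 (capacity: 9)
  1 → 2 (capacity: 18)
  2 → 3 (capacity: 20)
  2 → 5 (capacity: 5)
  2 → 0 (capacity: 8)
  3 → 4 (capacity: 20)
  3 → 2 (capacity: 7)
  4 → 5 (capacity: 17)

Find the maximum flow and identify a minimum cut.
Max flow = 22, Min cut edges: (2,5), (4,5)

Maximum flow: 22
Minimum cut: (2,5), (4,5)
Partition: S = [0, 1, 2, 3, 4], T = [5]

Max-flow min-cut theorem verified: both equal 22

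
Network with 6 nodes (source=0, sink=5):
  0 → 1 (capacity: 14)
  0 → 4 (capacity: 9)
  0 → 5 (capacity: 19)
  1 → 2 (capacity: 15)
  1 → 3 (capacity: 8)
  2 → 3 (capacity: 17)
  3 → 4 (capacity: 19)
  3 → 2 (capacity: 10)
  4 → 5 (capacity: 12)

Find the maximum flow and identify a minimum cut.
Max flow = 31, Min cut edges: (0,5), (4,5)

Maximum flow: 31
Minimum cut: (0,5), (4,5)
Partition: S = [0, 1, 2, 3, 4], T = [5]

Max-flow min-cut theorem verified: both equal 31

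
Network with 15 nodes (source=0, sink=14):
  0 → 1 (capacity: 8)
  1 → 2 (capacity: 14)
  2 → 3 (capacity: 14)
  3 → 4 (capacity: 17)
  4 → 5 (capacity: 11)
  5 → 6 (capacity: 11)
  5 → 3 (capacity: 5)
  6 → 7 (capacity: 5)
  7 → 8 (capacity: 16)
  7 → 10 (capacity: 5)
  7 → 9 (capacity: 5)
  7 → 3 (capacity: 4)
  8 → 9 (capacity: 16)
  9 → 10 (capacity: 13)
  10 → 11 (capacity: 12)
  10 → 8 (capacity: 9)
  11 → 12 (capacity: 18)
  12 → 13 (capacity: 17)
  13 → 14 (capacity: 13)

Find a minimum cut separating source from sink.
Min cut value = 5, edges: (6,7)

Min cut value: 5
Partition: S = [0, 1, 2, 3, 4, 5, 6], T = [7, 8, 9, 10, 11, 12, 13, 14]
Cut edges: (6,7)

By max-flow min-cut theorem, max flow = min cut = 5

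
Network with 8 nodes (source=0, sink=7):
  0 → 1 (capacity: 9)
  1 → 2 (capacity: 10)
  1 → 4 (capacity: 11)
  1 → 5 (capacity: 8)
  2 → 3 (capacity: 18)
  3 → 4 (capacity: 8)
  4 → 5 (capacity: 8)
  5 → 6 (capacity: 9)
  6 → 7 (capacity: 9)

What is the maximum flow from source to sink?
Maximum flow = 9

Max flow: 9

Flow assignment:
  0 → 1: 9/9
  1 → 4: 1/11
  1 → 5: 8/8
  4 → 5: 1/8
  5 → 6: 9/9
  6 → 7: 9/9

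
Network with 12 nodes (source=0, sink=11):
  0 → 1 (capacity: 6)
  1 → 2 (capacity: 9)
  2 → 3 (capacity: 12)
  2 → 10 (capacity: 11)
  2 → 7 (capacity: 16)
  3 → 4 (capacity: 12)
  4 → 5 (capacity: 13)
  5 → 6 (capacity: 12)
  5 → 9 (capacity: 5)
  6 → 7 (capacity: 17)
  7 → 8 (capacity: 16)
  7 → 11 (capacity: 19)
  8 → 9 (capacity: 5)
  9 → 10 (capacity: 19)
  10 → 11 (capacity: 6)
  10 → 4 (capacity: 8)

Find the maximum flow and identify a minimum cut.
Max flow = 6, Min cut edges: (0,1)

Maximum flow: 6
Minimum cut: (0,1)
Partition: S = [0], T = [1, 2, 3, 4, 5, 6, 7, 8, 9, 10, 11]

Max-flow min-cut theorem verified: both equal 6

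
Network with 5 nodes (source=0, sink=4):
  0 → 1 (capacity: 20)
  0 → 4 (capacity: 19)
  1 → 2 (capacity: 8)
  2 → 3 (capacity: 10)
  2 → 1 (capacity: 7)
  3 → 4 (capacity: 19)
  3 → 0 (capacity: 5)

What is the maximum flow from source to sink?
Maximum flow = 27

Max flow: 27

Flow assignment:
  0 → 1: 8/20
  0 → 4: 19/19
  1 → 2: 8/8
  2 → 3: 8/10
  3 → 4: 8/19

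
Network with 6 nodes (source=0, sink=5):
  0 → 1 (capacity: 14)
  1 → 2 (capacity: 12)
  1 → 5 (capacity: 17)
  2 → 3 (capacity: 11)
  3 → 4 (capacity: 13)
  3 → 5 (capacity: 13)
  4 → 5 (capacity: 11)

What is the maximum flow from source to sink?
Maximum flow = 14

Max flow: 14

Flow assignment:
  0 → 1: 14/14
  1 → 5: 14/17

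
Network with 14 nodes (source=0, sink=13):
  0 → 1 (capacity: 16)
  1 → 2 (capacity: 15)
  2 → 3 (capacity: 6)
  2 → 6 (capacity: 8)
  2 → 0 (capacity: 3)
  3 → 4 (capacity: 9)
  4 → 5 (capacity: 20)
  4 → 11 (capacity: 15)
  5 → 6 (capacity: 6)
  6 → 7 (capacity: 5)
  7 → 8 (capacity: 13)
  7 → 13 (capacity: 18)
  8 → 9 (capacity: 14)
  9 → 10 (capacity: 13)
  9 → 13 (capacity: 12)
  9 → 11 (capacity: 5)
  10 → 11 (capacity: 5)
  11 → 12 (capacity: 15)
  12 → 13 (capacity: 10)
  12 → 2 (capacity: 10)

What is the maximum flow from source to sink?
Maximum flow = 11

Max flow: 11

Flow assignment:
  0 → 1: 14/16
  1 → 2: 14/15
  2 → 3: 6/6
  2 → 6: 5/8
  2 → 0: 3/3
  3 → 4: 6/9
  4 → 11: 6/15
  6 → 7: 5/5
  7 → 13: 5/18
  11 → 12: 6/15
  12 → 13: 6/10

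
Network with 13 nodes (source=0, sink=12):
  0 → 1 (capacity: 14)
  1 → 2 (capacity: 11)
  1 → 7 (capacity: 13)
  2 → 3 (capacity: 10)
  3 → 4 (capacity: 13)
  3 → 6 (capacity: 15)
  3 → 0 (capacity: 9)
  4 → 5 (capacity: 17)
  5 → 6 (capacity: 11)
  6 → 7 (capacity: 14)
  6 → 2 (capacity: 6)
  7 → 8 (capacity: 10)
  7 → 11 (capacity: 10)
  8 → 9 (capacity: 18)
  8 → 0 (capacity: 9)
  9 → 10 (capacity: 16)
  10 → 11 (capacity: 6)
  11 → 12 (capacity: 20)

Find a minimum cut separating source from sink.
Min cut value = 14, edges: (0,1)

Min cut value: 14
Partition: S = [0], T = [1, 2, 3, 4, 5, 6, 7, 8, 9, 10, 11, 12]
Cut edges: (0,1)

By max-flow min-cut theorem, max flow = min cut = 14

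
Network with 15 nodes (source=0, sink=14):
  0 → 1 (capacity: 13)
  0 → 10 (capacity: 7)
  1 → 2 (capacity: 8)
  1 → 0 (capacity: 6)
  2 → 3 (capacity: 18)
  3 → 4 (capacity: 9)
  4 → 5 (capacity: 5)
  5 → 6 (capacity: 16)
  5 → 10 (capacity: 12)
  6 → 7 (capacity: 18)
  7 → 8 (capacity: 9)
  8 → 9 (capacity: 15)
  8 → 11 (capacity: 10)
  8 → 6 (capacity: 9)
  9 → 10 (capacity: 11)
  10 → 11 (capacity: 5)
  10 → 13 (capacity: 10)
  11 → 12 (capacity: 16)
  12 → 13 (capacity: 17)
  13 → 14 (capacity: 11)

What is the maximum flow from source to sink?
Maximum flow = 11

Max flow: 11

Flow assignment:
  0 → 1: 5/13
  0 → 10: 6/7
  1 → 2: 5/8
  2 → 3: 5/18
  3 → 4: 5/9
  4 → 5: 5/5
  5 → 10: 5/12
  10 → 11: 2/5
  10 → 13: 9/10
  11 → 12: 2/16
  12 → 13: 2/17
  13 → 14: 11/11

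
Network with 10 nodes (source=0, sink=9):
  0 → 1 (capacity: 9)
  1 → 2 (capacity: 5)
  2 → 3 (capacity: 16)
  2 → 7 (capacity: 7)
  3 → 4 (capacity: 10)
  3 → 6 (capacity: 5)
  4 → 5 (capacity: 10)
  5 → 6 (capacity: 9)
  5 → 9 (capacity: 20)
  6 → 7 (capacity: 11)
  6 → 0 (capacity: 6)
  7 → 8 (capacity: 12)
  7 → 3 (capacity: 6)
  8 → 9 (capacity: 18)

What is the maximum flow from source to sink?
Maximum flow = 5

Max flow: 5

Flow assignment:
  0 → 1: 5/9
  1 → 2: 5/5
  2 → 7: 5/7
  7 → 8: 5/12
  8 → 9: 5/18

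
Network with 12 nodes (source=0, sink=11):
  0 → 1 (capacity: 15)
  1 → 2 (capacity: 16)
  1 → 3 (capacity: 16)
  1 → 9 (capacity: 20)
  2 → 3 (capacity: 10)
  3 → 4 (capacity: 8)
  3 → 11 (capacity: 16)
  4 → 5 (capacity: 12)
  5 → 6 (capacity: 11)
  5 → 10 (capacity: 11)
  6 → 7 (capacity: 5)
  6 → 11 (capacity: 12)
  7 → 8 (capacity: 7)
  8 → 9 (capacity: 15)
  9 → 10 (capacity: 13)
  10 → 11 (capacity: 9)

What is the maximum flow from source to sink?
Maximum flow = 15

Max flow: 15

Flow assignment:
  0 → 1: 15/15
  1 → 3: 15/16
  3 → 11: 15/16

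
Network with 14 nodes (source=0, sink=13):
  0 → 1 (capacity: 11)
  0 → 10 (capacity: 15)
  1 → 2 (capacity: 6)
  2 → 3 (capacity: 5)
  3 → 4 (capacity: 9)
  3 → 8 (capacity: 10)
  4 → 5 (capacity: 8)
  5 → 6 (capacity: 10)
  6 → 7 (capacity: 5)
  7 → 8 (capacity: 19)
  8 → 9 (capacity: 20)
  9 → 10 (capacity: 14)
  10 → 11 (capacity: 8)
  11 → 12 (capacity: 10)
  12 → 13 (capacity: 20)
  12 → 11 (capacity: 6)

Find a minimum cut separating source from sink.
Min cut value = 8, edges: (10,11)

Min cut value: 8
Partition: S = [0, 1, 2, 3, 4, 5, 6, 7, 8, 9, 10], T = [11, 12, 13]
Cut edges: (10,11)

By max-flow min-cut theorem, max flow = min cut = 8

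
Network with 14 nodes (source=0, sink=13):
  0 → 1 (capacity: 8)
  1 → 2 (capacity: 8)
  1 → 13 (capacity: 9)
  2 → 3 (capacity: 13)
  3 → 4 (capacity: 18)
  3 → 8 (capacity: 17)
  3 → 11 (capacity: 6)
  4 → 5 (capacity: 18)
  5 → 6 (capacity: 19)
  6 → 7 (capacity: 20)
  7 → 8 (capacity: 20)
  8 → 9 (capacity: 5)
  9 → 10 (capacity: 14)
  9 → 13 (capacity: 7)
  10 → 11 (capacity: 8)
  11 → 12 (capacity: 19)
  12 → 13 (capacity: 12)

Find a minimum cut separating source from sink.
Min cut value = 8, edges: (0,1)

Min cut value: 8
Partition: S = [0], T = [1, 2, 3, 4, 5, 6, 7, 8, 9, 10, 11, 12, 13]
Cut edges: (0,1)

By max-flow min-cut theorem, max flow = min cut = 8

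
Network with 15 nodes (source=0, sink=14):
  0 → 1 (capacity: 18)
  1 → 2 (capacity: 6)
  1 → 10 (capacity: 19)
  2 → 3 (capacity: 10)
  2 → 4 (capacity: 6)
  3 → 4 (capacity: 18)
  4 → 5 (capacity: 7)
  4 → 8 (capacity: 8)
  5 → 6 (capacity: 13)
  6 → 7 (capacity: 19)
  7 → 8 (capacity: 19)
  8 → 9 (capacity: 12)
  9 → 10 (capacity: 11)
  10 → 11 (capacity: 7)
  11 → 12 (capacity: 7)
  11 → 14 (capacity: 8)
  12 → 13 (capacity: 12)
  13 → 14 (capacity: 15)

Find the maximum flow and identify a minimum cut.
Max flow = 7, Min cut edges: (10,11)

Maximum flow: 7
Minimum cut: (10,11)
Partition: S = [0, 1, 2, 3, 4, 5, 6, 7, 8, 9, 10], T = [11, 12, 13, 14]

Max-flow min-cut theorem verified: both equal 7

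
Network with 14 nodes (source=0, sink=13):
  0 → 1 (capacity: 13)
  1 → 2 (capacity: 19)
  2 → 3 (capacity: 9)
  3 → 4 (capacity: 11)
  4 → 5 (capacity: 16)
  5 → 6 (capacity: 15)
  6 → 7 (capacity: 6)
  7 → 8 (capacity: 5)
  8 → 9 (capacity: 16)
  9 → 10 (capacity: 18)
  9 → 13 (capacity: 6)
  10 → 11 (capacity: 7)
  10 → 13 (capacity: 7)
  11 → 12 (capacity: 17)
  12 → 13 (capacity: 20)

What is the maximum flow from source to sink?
Maximum flow = 5

Max flow: 5

Flow assignment:
  0 → 1: 5/13
  1 → 2: 5/19
  2 → 3: 5/9
  3 → 4: 5/11
  4 → 5: 5/16
  5 → 6: 5/15
  6 → 7: 5/6
  7 → 8: 5/5
  8 → 9: 5/16
  9 → 13: 5/6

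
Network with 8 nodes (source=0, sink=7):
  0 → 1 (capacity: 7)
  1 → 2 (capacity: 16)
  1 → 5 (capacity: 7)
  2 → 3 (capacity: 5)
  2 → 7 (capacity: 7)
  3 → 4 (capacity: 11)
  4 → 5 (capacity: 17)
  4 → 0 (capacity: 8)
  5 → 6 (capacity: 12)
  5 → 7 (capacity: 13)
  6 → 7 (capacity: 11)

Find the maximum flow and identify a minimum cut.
Max flow = 7, Min cut edges: (0,1)

Maximum flow: 7
Minimum cut: (0,1)
Partition: S = [0], T = [1, 2, 3, 4, 5, 6, 7]

Max-flow min-cut theorem verified: both equal 7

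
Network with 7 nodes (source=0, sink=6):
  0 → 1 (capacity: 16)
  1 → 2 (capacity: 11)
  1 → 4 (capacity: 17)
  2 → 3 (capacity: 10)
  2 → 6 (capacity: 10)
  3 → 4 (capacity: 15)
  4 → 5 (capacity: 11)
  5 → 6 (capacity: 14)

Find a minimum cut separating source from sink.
Min cut value = 16, edges: (0,1)

Min cut value: 16
Partition: S = [0], T = [1, 2, 3, 4, 5, 6]
Cut edges: (0,1)

By max-flow min-cut theorem, max flow = min cut = 16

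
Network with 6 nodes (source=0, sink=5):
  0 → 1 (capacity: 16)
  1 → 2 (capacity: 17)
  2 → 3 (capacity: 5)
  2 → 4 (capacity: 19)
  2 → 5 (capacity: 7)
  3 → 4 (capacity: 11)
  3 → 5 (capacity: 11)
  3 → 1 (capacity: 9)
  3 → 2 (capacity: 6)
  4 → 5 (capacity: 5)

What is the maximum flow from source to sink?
Maximum flow = 16

Max flow: 16

Flow assignment:
  0 → 1: 16/16
  1 → 2: 16/17
  2 → 3: 5/5
  2 → 4: 4/19
  2 → 5: 7/7
  3 → 5: 5/11
  4 → 5: 4/5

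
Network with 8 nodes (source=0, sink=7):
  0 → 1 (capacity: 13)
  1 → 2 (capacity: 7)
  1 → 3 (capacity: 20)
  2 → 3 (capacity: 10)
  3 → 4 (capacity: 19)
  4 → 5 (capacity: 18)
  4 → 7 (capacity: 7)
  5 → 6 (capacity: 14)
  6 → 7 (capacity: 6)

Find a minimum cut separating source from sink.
Min cut value = 13, edges: (4,7), (6,7)

Min cut value: 13
Partition: S = [0, 1, 2, 3, 4, 5, 6], T = [7]
Cut edges: (4,7), (6,7)

By max-flow min-cut theorem, max flow = min cut = 13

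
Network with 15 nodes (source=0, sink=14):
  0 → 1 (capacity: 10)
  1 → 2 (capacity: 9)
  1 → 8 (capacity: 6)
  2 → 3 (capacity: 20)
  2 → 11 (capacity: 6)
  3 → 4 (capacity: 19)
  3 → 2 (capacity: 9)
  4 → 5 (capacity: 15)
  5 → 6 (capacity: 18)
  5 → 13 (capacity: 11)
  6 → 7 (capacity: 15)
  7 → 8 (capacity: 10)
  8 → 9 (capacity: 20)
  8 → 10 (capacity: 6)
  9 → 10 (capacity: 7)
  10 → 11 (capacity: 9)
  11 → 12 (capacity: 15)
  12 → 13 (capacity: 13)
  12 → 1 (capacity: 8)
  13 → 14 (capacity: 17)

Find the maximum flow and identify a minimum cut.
Max flow = 10, Min cut edges: (0,1)

Maximum flow: 10
Minimum cut: (0,1)
Partition: S = [0], T = [1, 2, 3, 4, 5, 6, 7, 8, 9, 10, 11, 12, 13, 14]

Max-flow min-cut theorem verified: both equal 10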